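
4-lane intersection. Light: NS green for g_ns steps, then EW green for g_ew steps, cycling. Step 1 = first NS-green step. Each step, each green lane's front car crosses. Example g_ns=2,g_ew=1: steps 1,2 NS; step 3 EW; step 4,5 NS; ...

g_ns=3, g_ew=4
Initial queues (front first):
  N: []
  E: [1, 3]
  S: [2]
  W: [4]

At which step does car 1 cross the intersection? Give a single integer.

Step 1 [NS]: N:empty,E:wait,S:car2-GO,W:wait | queues: N=0 E=2 S=0 W=1
Step 2 [NS]: N:empty,E:wait,S:empty,W:wait | queues: N=0 E=2 S=0 W=1
Step 3 [NS]: N:empty,E:wait,S:empty,W:wait | queues: N=0 E=2 S=0 W=1
Step 4 [EW]: N:wait,E:car1-GO,S:wait,W:car4-GO | queues: N=0 E=1 S=0 W=0
Step 5 [EW]: N:wait,E:car3-GO,S:wait,W:empty | queues: N=0 E=0 S=0 W=0
Car 1 crosses at step 4

4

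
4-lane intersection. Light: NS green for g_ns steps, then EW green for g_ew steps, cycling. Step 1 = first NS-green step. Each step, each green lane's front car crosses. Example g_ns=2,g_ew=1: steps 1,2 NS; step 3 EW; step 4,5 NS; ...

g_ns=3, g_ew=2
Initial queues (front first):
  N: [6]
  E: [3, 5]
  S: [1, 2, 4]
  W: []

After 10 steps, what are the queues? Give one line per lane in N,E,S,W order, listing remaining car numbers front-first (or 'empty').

Step 1 [NS]: N:car6-GO,E:wait,S:car1-GO,W:wait | queues: N=0 E=2 S=2 W=0
Step 2 [NS]: N:empty,E:wait,S:car2-GO,W:wait | queues: N=0 E=2 S=1 W=0
Step 3 [NS]: N:empty,E:wait,S:car4-GO,W:wait | queues: N=0 E=2 S=0 W=0
Step 4 [EW]: N:wait,E:car3-GO,S:wait,W:empty | queues: N=0 E=1 S=0 W=0
Step 5 [EW]: N:wait,E:car5-GO,S:wait,W:empty | queues: N=0 E=0 S=0 W=0

N: empty
E: empty
S: empty
W: empty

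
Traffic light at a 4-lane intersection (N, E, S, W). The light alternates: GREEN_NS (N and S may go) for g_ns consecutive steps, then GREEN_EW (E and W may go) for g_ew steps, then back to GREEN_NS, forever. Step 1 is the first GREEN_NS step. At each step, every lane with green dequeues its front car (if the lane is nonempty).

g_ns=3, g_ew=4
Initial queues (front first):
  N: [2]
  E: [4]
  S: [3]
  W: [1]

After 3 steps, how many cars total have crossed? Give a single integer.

Step 1 [NS]: N:car2-GO,E:wait,S:car3-GO,W:wait | queues: N=0 E=1 S=0 W=1
Step 2 [NS]: N:empty,E:wait,S:empty,W:wait | queues: N=0 E=1 S=0 W=1
Step 3 [NS]: N:empty,E:wait,S:empty,W:wait | queues: N=0 E=1 S=0 W=1
Cars crossed by step 3: 2

Answer: 2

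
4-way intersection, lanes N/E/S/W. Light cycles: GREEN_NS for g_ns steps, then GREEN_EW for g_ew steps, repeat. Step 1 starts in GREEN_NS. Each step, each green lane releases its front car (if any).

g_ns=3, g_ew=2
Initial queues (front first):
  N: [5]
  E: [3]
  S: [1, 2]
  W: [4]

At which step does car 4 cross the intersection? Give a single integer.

Step 1 [NS]: N:car5-GO,E:wait,S:car1-GO,W:wait | queues: N=0 E=1 S=1 W=1
Step 2 [NS]: N:empty,E:wait,S:car2-GO,W:wait | queues: N=0 E=1 S=0 W=1
Step 3 [NS]: N:empty,E:wait,S:empty,W:wait | queues: N=0 E=1 S=0 W=1
Step 4 [EW]: N:wait,E:car3-GO,S:wait,W:car4-GO | queues: N=0 E=0 S=0 W=0
Car 4 crosses at step 4

4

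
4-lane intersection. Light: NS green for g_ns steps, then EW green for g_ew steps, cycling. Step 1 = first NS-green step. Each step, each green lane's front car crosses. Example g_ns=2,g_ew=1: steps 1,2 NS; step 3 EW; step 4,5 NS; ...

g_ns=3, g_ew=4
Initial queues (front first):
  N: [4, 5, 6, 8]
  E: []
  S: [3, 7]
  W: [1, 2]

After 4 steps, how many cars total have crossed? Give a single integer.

Step 1 [NS]: N:car4-GO,E:wait,S:car3-GO,W:wait | queues: N=3 E=0 S=1 W=2
Step 2 [NS]: N:car5-GO,E:wait,S:car7-GO,W:wait | queues: N=2 E=0 S=0 W=2
Step 3 [NS]: N:car6-GO,E:wait,S:empty,W:wait | queues: N=1 E=0 S=0 W=2
Step 4 [EW]: N:wait,E:empty,S:wait,W:car1-GO | queues: N=1 E=0 S=0 W=1
Cars crossed by step 4: 6

Answer: 6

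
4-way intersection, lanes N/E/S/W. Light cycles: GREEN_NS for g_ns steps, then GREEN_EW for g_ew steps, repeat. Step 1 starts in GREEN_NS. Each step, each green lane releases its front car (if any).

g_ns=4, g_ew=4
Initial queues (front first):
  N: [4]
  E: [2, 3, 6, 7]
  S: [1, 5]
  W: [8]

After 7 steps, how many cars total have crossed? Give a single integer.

Answer: 7

Derivation:
Step 1 [NS]: N:car4-GO,E:wait,S:car1-GO,W:wait | queues: N=0 E=4 S=1 W=1
Step 2 [NS]: N:empty,E:wait,S:car5-GO,W:wait | queues: N=0 E=4 S=0 W=1
Step 3 [NS]: N:empty,E:wait,S:empty,W:wait | queues: N=0 E=4 S=0 W=1
Step 4 [NS]: N:empty,E:wait,S:empty,W:wait | queues: N=0 E=4 S=0 W=1
Step 5 [EW]: N:wait,E:car2-GO,S:wait,W:car8-GO | queues: N=0 E=3 S=0 W=0
Step 6 [EW]: N:wait,E:car3-GO,S:wait,W:empty | queues: N=0 E=2 S=0 W=0
Step 7 [EW]: N:wait,E:car6-GO,S:wait,W:empty | queues: N=0 E=1 S=0 W=0
Cars crossed by step 7: 7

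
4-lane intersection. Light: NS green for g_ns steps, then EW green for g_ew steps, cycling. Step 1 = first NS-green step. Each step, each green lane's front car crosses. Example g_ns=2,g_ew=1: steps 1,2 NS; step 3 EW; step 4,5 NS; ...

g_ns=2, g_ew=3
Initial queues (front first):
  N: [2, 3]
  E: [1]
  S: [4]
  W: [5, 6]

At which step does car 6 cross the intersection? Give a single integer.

Step 1 [NS]: N:car2-GO,E:wait,S:car4-GO,W:wait | queues: N=1 E=1 S=0 W=2
Step 2 [NS]: N:car3-GO,E:wait,S:empty,W:wait | queues: N=0 E=1 S=0 W=2
Step 3 [EW]: N:wait,E:car1-GO,S:wait,W:car5-GO | queues: N=0 E=0 S=0 W=1
Step 4 [EW]: N:wait,E:empty,S:wait,W:car6-GO | queues: N=0 E=0 S=0 W=0
Car 6 crosses at step 4

4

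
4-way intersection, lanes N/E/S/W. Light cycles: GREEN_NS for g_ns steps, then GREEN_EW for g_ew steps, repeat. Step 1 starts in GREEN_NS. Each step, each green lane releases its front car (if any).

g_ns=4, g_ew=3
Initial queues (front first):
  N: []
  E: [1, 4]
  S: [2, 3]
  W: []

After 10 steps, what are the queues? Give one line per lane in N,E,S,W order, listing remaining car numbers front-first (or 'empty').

Step 1 [NS]: N:empty,E:wait,S:car2-GO,W:wait | queues: N=0 E=2 S=1 W=0
Step 2 [NS]: N:empty,E:wait,S:car3-GO,W:wait | queues: N=0 E=2 S=0 W=0
Step 3 [NS]: N:empty,E:wait,S:empty,W:wait | queues: N=0 E=2 S=0 W=0
Step 4 [NS]: N:empty,E:wait,S:empty,W:wait | queues: N=0 E=2 S=0 W=0
Step 5 [EW]: N:wait,E:car1-GO,S:wait,W:empty | queues: N=0 E=1 S=0 W=0
Step 6 [EW]: N:wait,E:car4-GO,S:wait,W:empty | queues: N=0 E=0 S=0 W=0

N: empty
E: empty
S: empty
W: empty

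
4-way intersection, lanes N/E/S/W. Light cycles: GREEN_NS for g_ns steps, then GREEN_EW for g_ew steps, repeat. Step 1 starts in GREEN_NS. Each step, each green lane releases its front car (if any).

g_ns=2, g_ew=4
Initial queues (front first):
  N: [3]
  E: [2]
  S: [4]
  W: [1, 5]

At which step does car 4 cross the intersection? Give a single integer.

Step 1 [NS]: N:car3-GO,E:wait,S:car4-GO,W:wait | queues: N=0 E=1 S=0 W=2
Step 2 [NS]: N:empty,E:wait,S:empty,W:wait | queues: N=0 E=1 S=0 W=2
Step 3 [EW]: N:wait,E:car2-GO,S:wait,W:car1-GO | queues: N=0 E=0 S=0 W=1
Step 4 [EW]: N:wait,E:empty,S:wait,W:car5-GO | queues: N=0 E=0 S=0 W=0
Car 4 crosses at step 1

1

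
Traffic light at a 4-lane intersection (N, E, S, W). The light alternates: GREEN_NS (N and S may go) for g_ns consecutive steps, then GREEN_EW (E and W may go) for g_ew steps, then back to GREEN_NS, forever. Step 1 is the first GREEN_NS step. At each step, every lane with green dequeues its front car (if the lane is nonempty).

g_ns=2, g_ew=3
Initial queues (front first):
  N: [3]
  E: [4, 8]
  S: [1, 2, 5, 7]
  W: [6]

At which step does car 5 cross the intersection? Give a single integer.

Step 1 [NS]: N:car3-GO,E:wait,S:car1-GO,W:wait | queues: N=0 E=2 S=3 W=1
Step 2 [NS]: N:empty,E:wait,S:car2-GO,W:wait | queues: N=0 E=2 S=2 W=1
Step 3 [EW]: N:wait,E:car4-GO,S:wait,W:car6-GO | queues: N=0 E=1 S=2 W=0
Step 4 [EW]: N:wait,E:car8-GO,S:wait,W:empty | queues: N=0 E=0 S=2 W=0
Step 5 [EW]: N:wait,E:empty,S:wait,W:empty | queues: N=0 E=0 S=2 W=0
Step 6 [NS]: N:empty,E:wait,S:car5-GO,W:wait | queues: N=0 E=0 S=1 W=0
Step 7 [NS]: N:empty,E:wait,S:car7-GO,W:wait | queues: N=0 E=0 S=0 W=0
Car 5 crosses at step 6

6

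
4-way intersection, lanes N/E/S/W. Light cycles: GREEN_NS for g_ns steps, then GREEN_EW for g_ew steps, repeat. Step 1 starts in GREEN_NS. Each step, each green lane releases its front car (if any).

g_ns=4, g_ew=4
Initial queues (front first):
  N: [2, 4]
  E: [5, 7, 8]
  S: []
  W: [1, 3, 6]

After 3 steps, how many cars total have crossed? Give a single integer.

Answer: 2

Derivation:
Step 1 [NS]: N:car2-GO,E:wait,S:empty,W:wait | queues: N=1 E=3 S=0 W=3
Step 2 [NS]: N:car4-GO,E:wait,S:empty,W:wait | queues: N=0 E=3 S=0 W=3
Step 3 [NS]: N:empty,E:wait,S:empty,W:wait | queues: N=0 E=3 S=0 W=3
Cars crossed by step 3: 2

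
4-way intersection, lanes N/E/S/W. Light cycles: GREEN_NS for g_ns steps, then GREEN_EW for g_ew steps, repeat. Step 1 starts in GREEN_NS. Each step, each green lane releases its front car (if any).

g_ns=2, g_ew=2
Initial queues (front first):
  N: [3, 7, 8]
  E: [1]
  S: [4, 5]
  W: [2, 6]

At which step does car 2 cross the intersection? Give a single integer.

Step 1 [NS]: N:car3-GO,E:wait,S:car4-GO,W:wait | queues: N=2 E=1 S=1 W=2
Step 2 [NS]: N:car7-GO,E:wait,S:car5-GO,W:wait | queues: N=1 E=1 S=0 W=2
Step 3 [EW]: N:wait,E:car1-GO,S:wait,W:car2-GO | queues: N=1 E=0 S=0 W=1
Step 4 [EW]: N:wait,E:empty,S:wait,W:car6-GO | queues: N=1 E=0 S=0 W=0
Step 5 [NS]: N:car8-GO,E:wait,S:empty,W:wait | queues: N=0 E=0 S=0 W=0
Car 2 crosses at step 3

3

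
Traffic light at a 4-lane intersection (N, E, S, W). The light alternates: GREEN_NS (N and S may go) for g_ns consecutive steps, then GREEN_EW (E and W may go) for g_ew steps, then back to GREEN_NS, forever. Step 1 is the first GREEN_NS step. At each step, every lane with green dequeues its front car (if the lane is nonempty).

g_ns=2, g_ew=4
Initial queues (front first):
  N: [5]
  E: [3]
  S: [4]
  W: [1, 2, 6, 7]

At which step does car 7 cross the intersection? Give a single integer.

Step 1 [NS]: N:car5-GO,E:wait,S:car4-GO,W:wait | queues: N=0 E=1 S=0 W=4
Step 2 [NS]: N:empty,E:wait,S:empty,W:wait | queues: N=0 E=1 S=0 W=4
Step 3 [EW]: N:wait,E:car3-GO,S:wait,W:car1-GO | queues: N=0 E=0 S=0 W=3
Step 4 [EW]: N:wait,E:empty,S:wait,W:car2-GO | queues: N=0 E=0 S=0 W=2
Step 5 [EW]: N:wait,E:empty,S:wait,W:car6-GO | queues: N=0 E=0 S=0 W=1
Step 6 [EW]: N:wait,E:empty,S:wait,W:car7-GO | queues: N=0 E=0 S=0 W=0
Car 7 crosses at step 6

6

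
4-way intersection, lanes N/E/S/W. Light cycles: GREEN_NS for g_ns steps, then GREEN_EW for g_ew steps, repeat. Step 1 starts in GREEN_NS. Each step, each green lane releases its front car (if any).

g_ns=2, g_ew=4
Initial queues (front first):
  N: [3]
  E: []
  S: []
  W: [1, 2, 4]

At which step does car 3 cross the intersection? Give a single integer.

Step 1 [NS]: N:car3-GO,E:wait,S:empty,W:wait | queues: N=0 E=0 S=0 W=3
Step 2 [NS]: N:empty,E:wait,S:empty,W:wait | queues: N=0 E=0 S=0 W=3
Step 3 [EW]: N:wait,E:empty,S:wait,W:car1-GO | queues: N=0 E=0 S=0 W=2
Step 4 [EW]: N:wait,E:empty,S:wait,W:car2-GO | queues: N=0 E=0 S=0 W=1
Step 5 [EW]: N:wait,E:empty,S:wait,W:car4-GO | queues: N=0 E=0 S=0 W=0
Car 3 crosses at step 1

1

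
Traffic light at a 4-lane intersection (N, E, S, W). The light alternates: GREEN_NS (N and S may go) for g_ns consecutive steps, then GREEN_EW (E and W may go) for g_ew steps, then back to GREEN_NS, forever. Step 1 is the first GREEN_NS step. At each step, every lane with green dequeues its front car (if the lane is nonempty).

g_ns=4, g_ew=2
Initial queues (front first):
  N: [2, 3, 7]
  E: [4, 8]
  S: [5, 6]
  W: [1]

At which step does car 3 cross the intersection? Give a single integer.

Step 1 [NS]: N:car2-GO,E:wait,S:car5-GO,W:wait | queues: N=2 E=2 S=1 W=1
Step 2 [NS]: N:car3-GO,E:wait,S:car6-GO,W:wait | queues: N=1 E=2 S=0 W=1
Step 3 [NS]: N:car7-GO,E:wait,S:empty,W:wait | queues: N=0 E=2 S=0 W=1
Step 4 [NS]: N:empty,E:wait,S:empty,W:wait | queues: N=0 E=2 S=0 W=1
Step 5 [EW]: N:wait,E:car4-GO,S:wait,W:car1-GO | queues: N=0 E=1 S=0 W=0
Step 6 [EW]: N:wait,E:car8-GO,S:wait,W:empty | queues: N=0 E=0 S=0 W=0
Car 3 crosses at step 2

2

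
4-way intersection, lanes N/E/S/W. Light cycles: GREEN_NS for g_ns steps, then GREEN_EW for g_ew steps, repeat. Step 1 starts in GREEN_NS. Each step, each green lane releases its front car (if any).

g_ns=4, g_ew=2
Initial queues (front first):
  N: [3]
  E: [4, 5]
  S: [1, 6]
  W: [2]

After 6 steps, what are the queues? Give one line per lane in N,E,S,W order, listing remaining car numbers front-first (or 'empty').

Step 1 [NS]: N:car3-GO,E:wait,S:car1-GO,W:wait | queues: N=0 E=2 S=1 W=1
Step 2 [NS]: N:empty,E:wait,S:car6-GO,W:wait | queues: N=0 E=2 S=0 W=1
Step 3 [NS]: N:empty,E:wait,S:empty,W:wait | queues: N=0 E=2 S=0 W=1
Step 4 [NS]: N:empty,E:wait,S:empty,W:wait | queues: N=0 E=2 S=0 W=1
Step 5 [EW]: N:wait,E:car4-GO,S:wait,W:car2-GO | queues: N=0 E=1 S=0 W=0
Step 6 [EW]: N:wait,E:car5-GO,S:wait,W:empty | queues: N=0 E=0 S=0 W=0

N: empty
E: empty
S: empty
W: empty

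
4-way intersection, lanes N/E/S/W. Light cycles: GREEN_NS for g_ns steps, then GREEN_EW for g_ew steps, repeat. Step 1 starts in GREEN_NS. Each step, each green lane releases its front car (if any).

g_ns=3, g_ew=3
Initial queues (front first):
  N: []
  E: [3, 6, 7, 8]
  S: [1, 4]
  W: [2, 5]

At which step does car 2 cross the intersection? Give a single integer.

Step 1 [NS]: N:empty,E:wait,S:car1-GO,W:wait | queues: N=0 E=4 S=1 W=2
Step 2 [NS]: N:empty,E:wait,S:car4-GO,W:wait | queues: N=0 E=4 S=0 W=2
Step 3 [NS]: N:empty,E:wait,S:empty,W:wait | queues: N=0 E=4 S=0 W=2
Step 4 [EW]: N:wait,E:car3-GO,S:wait,W:car2-GO | queues: N=0 E=3 S=0 W=1
Step 5 [EW]: N:wait,E:car6-GO,S:wait,W:car5-GO | queues: N=0 E=2 S=0 W=0
Step 6 [EW]: N:wait,E:car7-GO,S:wait,W:empty | queues: N=0 E=1 S=0 W=0
Step 7 [NS]: N:empty,E:wait,S:empty,W:wait | queues: N=0 E=1 S=0 W=0
Step 8 [NS]: N:empty,E:wait,S:empty,W:wait | queues: N=0 E=1 S=0 W=0
Step 9 [NS]: N:empty,E:wait,S:empty,W:wait | queues: N=0 E=1 S=0 W=0
Step 10 [EW]: N:wait,E:car8-GO,S:wait,W:empty | queues: N=0 E=0 S=0 W=0
Car 2 crosses at step 4

4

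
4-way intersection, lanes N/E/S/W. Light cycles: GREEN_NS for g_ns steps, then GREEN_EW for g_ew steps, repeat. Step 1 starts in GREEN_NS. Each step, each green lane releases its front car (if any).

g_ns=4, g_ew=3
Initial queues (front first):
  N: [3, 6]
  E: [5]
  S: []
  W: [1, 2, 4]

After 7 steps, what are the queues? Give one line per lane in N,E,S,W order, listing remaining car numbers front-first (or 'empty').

Step 1 [NS]: N:car3-GO,E:wait,S:empty,W:wait | queues: N=1 E=1 S=0 W=3
Step 2 [NS]: N:car6-GO,E:wait,S:empty,W:wait | queues: N=0 E=1 S=0 W=3
Step 3 [NS]: N:empty,E:wait,S:empty,W:wait | queues: N=0 E=1 S=0 W=3
Step 4 [NS]: N:empty,E:wait,S:empty,W:wait | queues: N=0 E=1 S=0 W=3
Step 5 [EW]: N:wait,E:car5-GO,S:wait,W:car1-GO | queues: N=0 E=0 S=0 W=2
Step 6 [EW]: N:wait,E:empty,S:wait,W:car2-GO | queues: N=0 E=0 S=0 W=1
Step 7 [EW]: N:wait,E:empty,S:wait,W:car4-GO | queues: N=0 E=0 S=0 W=0

N: empty
E: empty
S: empty
W: empty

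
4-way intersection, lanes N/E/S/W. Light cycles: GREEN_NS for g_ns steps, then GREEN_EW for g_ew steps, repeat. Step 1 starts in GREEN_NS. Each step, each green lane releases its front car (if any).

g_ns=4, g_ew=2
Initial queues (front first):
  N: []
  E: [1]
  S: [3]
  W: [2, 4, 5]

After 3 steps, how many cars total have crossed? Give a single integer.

Step 1 [NS]: N:empty,E:wait,S:car3-GO,W:wait | queues: N=0 E=1 S=0 W=3
Step 2 [NS]: N:empty,E:wait,S:empty,W:wait | queues: N=0 E=1 S=0 W=3
Step 3 [NS]: N:empty,E:wait,S:empty,W:wait | queues: N=0 E=1 S=0 W=3
Cars crossed by step 3: 1

Answer: 1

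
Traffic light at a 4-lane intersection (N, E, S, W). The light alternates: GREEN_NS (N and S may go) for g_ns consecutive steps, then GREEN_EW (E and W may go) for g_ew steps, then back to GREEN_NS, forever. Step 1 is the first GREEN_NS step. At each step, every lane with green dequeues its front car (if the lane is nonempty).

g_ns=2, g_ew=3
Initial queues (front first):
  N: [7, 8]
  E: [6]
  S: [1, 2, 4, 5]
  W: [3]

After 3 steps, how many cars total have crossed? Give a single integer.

Answer: 6

Derivation:
Step 1 [NS]: N:car7-GO,E:wait,S:car1-GO,W:wait | queues: N=1 E=1 S=3 W=1
Step 2 [NS]: N:car8-GO,E:wait,S:car2-GO,W:wait | queues: N=0 E=1 S=2 W=1
Step 3 [EW]: N:wait,E:car6-GO,S:wait,W:car3-GO | queues: N=0 E=0 S=2 W=0
Cars crossed by step 3: 6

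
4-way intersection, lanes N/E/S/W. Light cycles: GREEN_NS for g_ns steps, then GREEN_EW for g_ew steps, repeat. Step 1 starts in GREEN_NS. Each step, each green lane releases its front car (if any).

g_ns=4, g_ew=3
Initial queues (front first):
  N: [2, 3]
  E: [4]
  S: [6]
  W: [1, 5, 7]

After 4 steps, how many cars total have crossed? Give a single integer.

Step 1 [NS]: N:car2-GO,E:wait,S:car6-GO,W:wait | queues: N=1 E=1 S=0 W=3
Step 2 [NS]: N:car3-GO,E:wait,S:empty,W:wait | queues: N=0 E=1 S=0 W=3
Step 3 [NS]: N:empty,E:wait,S:empty,W:wait | queues: N=0 E=1 S=0 W=3
Step 4 [NS]: N:empty,E:wait,S:empty,W:wait | queues: N=0 E=1 S=0 W=3
Cars crossed by step 4: 3

Answer: 3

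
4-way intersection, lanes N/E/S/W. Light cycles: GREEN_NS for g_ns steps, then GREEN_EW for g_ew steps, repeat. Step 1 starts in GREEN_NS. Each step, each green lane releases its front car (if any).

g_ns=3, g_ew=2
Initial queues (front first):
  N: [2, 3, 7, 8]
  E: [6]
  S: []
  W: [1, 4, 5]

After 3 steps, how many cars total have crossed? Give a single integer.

Step 1 [NS]: N:car2-GO,E:wait,S:empty,W:wait | queues: N=3 E=1 S=0 W=3
Step 2 [NS]: N:car3-GO,E:wait,S:empty,W:wait | queues: N=2 E=1 S=0 W=3
Step 3 [NS]: N:car7-GO,E:wait,S:empty,W:wait | queues: N=1 E=1 S=0 W=3
Cars crossed by step 3: 3

Answer: 3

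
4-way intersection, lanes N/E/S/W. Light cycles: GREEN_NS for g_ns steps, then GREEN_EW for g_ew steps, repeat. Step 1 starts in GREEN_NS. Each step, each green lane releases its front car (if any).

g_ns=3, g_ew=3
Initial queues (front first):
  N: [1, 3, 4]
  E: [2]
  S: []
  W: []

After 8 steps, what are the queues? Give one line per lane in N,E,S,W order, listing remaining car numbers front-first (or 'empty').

Step 1 [NS]: N:car1-GO,E:wait,S:empty,W:wait | queues: N=2 E=1 S=0 W=0
Step 2 [NS]: N:car3-GO,E:wait,S:empty,W:wait | queues: N=1 E=1 S=0 W=0
Step 3 [NS]: N:car4-GO,E:wait,S:empty,W:wait | queues: N=0 E=1 S=0 W=0
Step 4 [EW]: N:wait,E:car2-GO,S:wait,W:empty | queues: N=0 E=0 S=0 W=0

N: empty
E: empty
S: empty
W: empty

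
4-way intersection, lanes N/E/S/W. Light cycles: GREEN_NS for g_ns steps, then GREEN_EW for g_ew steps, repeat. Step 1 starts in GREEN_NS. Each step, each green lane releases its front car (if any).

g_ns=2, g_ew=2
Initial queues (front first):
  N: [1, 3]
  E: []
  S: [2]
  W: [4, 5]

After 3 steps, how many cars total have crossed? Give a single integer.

Answer: 4

Derivation:
Step 1 [NS]: N:car1-GO,E:wait,S:car2-GO,W:wait | queues: N=1 E=0 S=0 W=2
Step 2 [NS]: N:car3-GO,E:wait,S:empty,W:wait | queues: N=0 E=0 S=0 W=2
Step 3 [EW]: N:wait,E:empty,S:wait,W:car4-GO | queues: N=0 E=0 S=0 W=1
Cars crossed by step 3: 4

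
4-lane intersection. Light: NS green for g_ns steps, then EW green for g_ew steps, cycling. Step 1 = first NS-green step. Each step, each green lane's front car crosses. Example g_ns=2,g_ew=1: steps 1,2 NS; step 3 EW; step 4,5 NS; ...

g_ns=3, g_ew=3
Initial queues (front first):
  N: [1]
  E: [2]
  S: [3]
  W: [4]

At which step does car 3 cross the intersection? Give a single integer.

Step 1 [NS]: N:car1-GO,E:wait,S:car3-GO,W:wait | queues: N=0 E=1 S=0 W=1
Step 2 [NS]: N:empty,E:wait,S:empty,W:wait | queues: N=0 E=1 S=0 W=1
Step 3 [NS]: N:empty,E:wait,S:empty,W:wait | queues: N=0 E=1 S=0 W=1
Step 4 [EW]: N:wait,E:car2-GO,S:wait,W:car4-GO | queues: N=0 E=0 S=0 W=0
Car 3 crosses at step 1

1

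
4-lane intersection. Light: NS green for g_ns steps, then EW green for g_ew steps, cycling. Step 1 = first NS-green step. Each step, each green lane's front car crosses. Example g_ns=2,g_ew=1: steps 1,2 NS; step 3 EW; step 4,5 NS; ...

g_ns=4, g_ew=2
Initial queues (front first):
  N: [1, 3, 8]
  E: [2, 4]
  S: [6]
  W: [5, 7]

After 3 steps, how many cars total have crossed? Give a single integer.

Answer: 4

Derivation:
Step 1 [NS]: N:car1-GO,E:wait,S:car6-GO,W:wait | queues: N=2 E=2 S=0 W=2
Step 2 [NS]: N:car3-GO,E:wait,S:empty,W:wait | queues: N=1 E=2 S=0 W=2
Step 3 [NS]: N:car8-GO,E:wait,S:empty,W:wait | queues: N=0 E=2 S=0 W=2
Cars crossed by step 3: 4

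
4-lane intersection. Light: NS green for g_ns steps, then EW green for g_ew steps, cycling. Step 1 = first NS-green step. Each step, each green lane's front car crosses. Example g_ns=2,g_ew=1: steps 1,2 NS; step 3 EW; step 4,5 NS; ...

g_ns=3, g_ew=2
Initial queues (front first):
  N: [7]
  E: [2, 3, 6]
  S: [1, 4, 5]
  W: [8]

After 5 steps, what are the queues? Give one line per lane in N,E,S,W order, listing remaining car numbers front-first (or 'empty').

Step 1 [NS]: N:car7-GO,E:wait,S:car1-GO,W:wait | queues: N=0 E=3 S=2 W=1
Step 2 [NS]: N:empty,E:wait,S:car4-GO,W:wait | queues: N=0 E=3 S=1 W=1
Step 3 [NS]: N:empty,E:wait,S:car5-GO,W:wait | queues: N=0 E=3 S=0 W=1
Step 4 [EW]: N:wait,E:car2-GO,S:wait,W:car8-GO | queues: N=0 E=2 S=0 W=0
Step 5 [EW]: N:wait,E:car3-GO,S:wait,W:empty | queues: N=0 E=1 S=0 W=0

N: empty
E: 6
S: empty
W: empty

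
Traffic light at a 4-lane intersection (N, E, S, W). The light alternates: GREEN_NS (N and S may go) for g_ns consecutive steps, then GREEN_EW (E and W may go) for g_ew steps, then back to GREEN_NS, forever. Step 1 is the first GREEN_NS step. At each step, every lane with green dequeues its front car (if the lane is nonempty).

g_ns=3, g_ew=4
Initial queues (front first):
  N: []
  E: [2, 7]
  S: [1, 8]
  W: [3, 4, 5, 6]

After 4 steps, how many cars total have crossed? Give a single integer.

Step 1 [NS]: N:empty,E:wait,S:car1-GO,W:wait | queues: N=0 E=2 S=1 W=4
Step 2 [NS]: N:empty,E:wait,S:car8-GO,W:wait | queues: N=0 E=2 S=0 W=4
Step 3 [NS]: N:empty,E:wait,S:empty,W:wait | queues: N=0 E=2 S=0 W=4
Step 4 [EW]: N:wait,E:car2-GO,S:wait,W:car3-GO | queues: N=0 E=1 S=0 W=3
Cars crossed by step 4: 4

Answer: 4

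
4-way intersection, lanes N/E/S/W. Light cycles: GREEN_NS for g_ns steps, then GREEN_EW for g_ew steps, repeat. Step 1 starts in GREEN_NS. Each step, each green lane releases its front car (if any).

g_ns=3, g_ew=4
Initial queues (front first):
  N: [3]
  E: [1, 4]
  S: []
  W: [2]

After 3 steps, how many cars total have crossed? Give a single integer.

Step 1 [NS]: N:car3-GO,E:wait,S:empty,W:wait | queues: N=0 E=2 S=0 W=1
Step 2 [NS]: N:empty,E:wait,S:empty,W:wait | queues: N=0 E=2 S=0 W=1
Step 3 [NS]: N:empty,E:wait,S:empty,W:wait | queues: N=0 E=2 S=0 W=1
Cars crossed by step 3: 1

Answer: 1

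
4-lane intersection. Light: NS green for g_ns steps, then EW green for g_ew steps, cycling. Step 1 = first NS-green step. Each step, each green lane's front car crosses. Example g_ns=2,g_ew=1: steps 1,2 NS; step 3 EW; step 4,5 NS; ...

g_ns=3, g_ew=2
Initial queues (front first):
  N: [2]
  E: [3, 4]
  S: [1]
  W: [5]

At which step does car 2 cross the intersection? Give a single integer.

Step 1 [NS]: N:car2-GO,E:wait,S:car1-GO,W:wait | queues: N=0 E=2 S=0 W=1
Step 2 [NS]: N:empty,E:wait,S:empty,W:wait | queues: N=0 E=2 S=0 W=1
Step 3 [NS]: N:empty,E:wait,S:empty,W:wait | queues: N=0 E=2 S=0 W=1
Step 4 [EW]: N:wait,E:car3-GO,S:wait,W:car5-GO | queues: N=0 E=1 S=0 W=0
Step 5 [EW]: N:wait,E:car4-GO,S:wait,W:empty | queues: N=0 E=0 S=0 W=0
Car 2 crosses at step 1

1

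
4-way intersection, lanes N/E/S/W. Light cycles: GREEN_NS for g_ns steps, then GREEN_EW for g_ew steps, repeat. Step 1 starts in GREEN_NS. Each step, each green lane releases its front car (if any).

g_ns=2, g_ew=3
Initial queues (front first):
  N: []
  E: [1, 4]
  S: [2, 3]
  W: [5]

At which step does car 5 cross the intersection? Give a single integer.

Step 1 [NS]: N:empty,E:wait,S:car2-GO,W:wait | queues: N=0 E=2 S=1 W=1
Step 2 [NS]: N:empty,E:wait,S:car3-GO,W:wait | queues: N=0 E=2 S=0 W=1
Step 3 [EW]: N:wait,E:car1-GO,S:wait,W:car5-GO | queues: N=0 E=1 S=0 W=0
Step 4 [EW]: N:wait,E:car4-GO,S:wait,W:empty | queues: N=0 E=0 S=0 W=0
Car 5 crosses at step 3

3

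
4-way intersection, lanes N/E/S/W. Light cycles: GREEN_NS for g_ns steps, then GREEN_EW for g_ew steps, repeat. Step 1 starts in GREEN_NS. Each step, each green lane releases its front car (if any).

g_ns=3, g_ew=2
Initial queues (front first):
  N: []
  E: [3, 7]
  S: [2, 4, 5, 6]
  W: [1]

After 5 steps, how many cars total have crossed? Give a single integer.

Answer: 6

Derivation:
Step 1 [NS]: N:empty,E:wait,S:car2-GO,W:wait | queues: N=0 E=2 S=3 W=1
Step 2 [NS]: N:empty,E:wait,S:car4-GO,W:wait | queues: N=0 E=2 S=2 W=1
Step 3 [NS]: N:empty,E:wait,S:car5-GO,W:wait | queues: N=0 E=2 S=1 W=1
Step 4 [EW]: N:wait,E:car3-GO,S:wait,W:car1-GO | queues: N=0 E=1 S=1 W=0
Step 5 [EW]: N:wait,E:car7-GO,S:wait,W:empty | queues: N=0 E=0 S=1 W=0
Cars crossed by step 5: 6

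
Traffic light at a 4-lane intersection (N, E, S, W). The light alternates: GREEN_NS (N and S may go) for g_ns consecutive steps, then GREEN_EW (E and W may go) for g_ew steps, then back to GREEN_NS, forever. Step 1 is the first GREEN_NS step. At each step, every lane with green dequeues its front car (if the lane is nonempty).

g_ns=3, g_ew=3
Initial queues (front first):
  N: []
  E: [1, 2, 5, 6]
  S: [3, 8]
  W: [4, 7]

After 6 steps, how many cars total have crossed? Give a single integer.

Step 1 [NS]: N:empty,E:wait,S:car3-GO,W:wait | queues: N=0 E=4 S=1 W=2
Step 2 [NS]: N:empty,E:wait,S:car8-GO,W:wait | queues: N=0 E=4 S=0 W=2
Step 3 [NS]: N:empty,E:wait,S:empty,W:wait | queues: N=0 E=4 S=0 W=2
Step 4 [EW]: N:wait,E:car1-GO,S:wait,W:car4-GO | queues: N=0 E=3 S=0 W=1
Step 5 [EW]: N:wait,E:car2-GO,S:wait,W:car7-GO | queues: N=0 E=2 S=0 W=0
Step 6 [EW]: N:wait,E:car5-GO,S:wait,W:empty | queues: N=0 E=1 S=0 W=0
Cars crossed by step 6: 7

Answer: 7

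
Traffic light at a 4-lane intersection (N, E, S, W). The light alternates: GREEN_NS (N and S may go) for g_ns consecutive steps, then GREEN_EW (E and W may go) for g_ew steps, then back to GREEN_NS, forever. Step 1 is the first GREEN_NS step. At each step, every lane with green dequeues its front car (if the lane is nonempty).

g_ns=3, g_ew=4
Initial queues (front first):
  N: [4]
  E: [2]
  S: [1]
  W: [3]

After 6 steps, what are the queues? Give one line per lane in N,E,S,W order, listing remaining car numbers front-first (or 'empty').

Step 1 [NS]: N:car4-GO,E:wait,S:car1-GO,W:wait | queues: N=0 E=1 S=0 W=1
Step 2 [NS]: N:empty,E:wait,S:empty,W:wait | queues: N=0 E=1 S=0 W=1
Step 3 [NS]: N:empty,E:wait,S:empty,W:wait | queues: N=0 E=1 S=0 W=1
Step 4 [EW]: N:wait,E:car2-GO,S:wait,W:car3-GO | queues: N=0 E=0 S=0 W=0

N: empty
E: empty
S: empty
W: empty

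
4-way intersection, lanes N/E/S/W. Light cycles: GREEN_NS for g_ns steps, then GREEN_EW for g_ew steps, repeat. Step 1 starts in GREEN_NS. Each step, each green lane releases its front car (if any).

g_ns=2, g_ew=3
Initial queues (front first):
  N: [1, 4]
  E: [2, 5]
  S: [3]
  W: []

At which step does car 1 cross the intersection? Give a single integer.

Step 1 [NS]: N:car1-GO,E:wait,S:car3-GO,W:wait | queues: N=1 E=2 S=0 W=0
Step 2 [NS]: N:car4-GO,E:wait,S:empty,W:wait | queues: N=0 E=2 S=0 W=0
Step 3 [EW]: N:wait,E:car2-GO,S:wait,W:empty | queues: N=0 E=1 S=0 W=0
Step 4 [EW]: N:wait,E:car5-GO,S:wait,W:empty | queues: N=0 E=0 S=0 W=0
Car 1 crosses at step 1

1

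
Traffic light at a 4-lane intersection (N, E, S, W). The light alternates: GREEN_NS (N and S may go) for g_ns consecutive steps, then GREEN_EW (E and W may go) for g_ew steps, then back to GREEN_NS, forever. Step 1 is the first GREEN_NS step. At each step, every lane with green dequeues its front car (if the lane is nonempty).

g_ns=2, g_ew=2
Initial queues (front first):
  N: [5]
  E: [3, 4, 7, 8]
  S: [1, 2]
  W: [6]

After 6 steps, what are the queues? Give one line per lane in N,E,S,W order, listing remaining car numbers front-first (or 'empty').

Step 1 [NS]: N:car5-GO,E:wait,S:car1-GO,W:wait | queues: N=0 E=4 S=1 W=1
Step 2 [NS]: N:empty,E:wait,S:car2-GO,W:wait | queues: N=0 E=4 S=0 W=1
Step 3 [EW]: N:wait,E:car3-GO,S:wait,W:car6-GO | queues: N=0 E=3 S=0 W=0
Step 4 [EW]: N:wait,E:car4-GO,S:wait,W:empty | queues: N=0 E=2 S=0 W=0
Step 5 [NS]: N:empty,E:wait,S:empty,W:wait | queues: N=0 E=2 S=0 W=0
Step 6 [NS]: N:empty,E:wait,S:empty,W:wait | queues: N=0 E=2 S=0 W=0

N: empty
E: 7 8
S: empty
W: empty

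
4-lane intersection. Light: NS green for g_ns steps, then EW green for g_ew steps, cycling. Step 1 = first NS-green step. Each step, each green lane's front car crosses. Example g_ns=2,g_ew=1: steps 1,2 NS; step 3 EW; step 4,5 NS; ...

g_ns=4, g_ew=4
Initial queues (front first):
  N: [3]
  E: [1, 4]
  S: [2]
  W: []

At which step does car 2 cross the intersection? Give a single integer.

Step 1 [NS]: N:car3-GO,E:wait,S:car2-GO,W:wait | queues: N=0 E=2 S=0 W=0
Step 2 [NS]: N:empty,E:wait,S:empty,W:wait | queues: N=0 E=2 S=0 W=0
Step 3 [NS]: N:empty,E:wait,S:empty,W:wait | queues: N=0 E=2 S=0 W=0
Step 4 [NS]: N:empty,E:wait,S:empty,W:wait | queues: N=0 E=2 S=0 W=0
Step 5 [EW]: N:wait,E:car1-GO,S:wait,W:empty | queues: N=0 E=1 S=0 W=0
Step 6 [EW]: N:wait,E:car4-GO,S:wait,W:empty | queues: N=0 E=0 S=0 W=0
Car 2 crosses at step 1

1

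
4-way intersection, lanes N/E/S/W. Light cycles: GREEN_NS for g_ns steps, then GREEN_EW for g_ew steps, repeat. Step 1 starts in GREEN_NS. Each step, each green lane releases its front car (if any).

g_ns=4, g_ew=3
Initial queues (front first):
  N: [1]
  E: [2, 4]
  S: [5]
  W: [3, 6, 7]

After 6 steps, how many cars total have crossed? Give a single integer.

Answer: 6

Derivation:
Step 1 [NS]: N:car1-GO,E:wait,S:car5-GO,W:wait | queues: N=0 E=2 S=0 W=3
Step 2 [NS]: N:empty,E:wait,S:empty,W:wait | queues: N=0 E=2 S=0 W=3
Step 3 [NS]: N:empty,E:wait,S:empty,W:wait | queues: N=0 E=2 S=0 W=3
Step 4 [NS]: N:empty,E:wait,S:empty,W:wait | queues: N=0 E=2 S=0 W=3
Step 5 [EW]: N:wait,E:car2-GO,S:wait,W:car3-GO | queues: N=0 E=1 S=0 W=2
Step 6 [EW]: N:wait,E:car4-GO,S:wait,W:car6-GO | queues: N=0 E=0 S=0 W=1
Cars crossed by step 6: 6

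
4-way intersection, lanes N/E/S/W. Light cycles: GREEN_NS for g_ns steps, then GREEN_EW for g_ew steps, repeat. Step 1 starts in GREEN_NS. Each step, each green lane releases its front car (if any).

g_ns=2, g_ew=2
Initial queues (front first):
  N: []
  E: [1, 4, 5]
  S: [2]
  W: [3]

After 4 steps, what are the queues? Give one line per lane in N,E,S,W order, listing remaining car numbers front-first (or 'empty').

Step 1 [NS]: N:empty,E:wait,S:car2-GO,W:wait | queues: N=0 E=3 S=0 W=1
Step 2 [NS]: N:empty,E:wait,S:empty,W:wait | queues: N=0 E=3 S=0 W=1
Step 3 [EW]: N:wait,E:car1-GO,S:wait,W:car3-GO | queues: N=0 E=2 S=0 W=0
Step 4 [EW]: N:wait,E:car4-GO,S:wait,W:empty | queues: N=0 E=1 S=0 W=0

N: empty
E: 5
S: empty
W: empty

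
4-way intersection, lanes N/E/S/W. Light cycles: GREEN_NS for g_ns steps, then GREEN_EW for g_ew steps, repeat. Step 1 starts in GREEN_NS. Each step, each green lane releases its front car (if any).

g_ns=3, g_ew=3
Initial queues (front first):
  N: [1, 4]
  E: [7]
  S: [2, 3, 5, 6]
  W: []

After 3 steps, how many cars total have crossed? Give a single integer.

Answer: 5

Derivation:
Step 1 [NS]: N:car1-GO,E:wait,S:car2-GO,W:wait | queues: N=1 E=1 S=3 W=0
Step 2 [NS]: N:car4-GO,E:wait,S:car3-GO,W:wait | queues: N=0 E=1 S=2 W=0
Step 3 [NS]: N:empty,E:wait,S:car5-GO,W:wait | queues: N=0 E=1 S=1 W=0
Cars crossed by step 3: 5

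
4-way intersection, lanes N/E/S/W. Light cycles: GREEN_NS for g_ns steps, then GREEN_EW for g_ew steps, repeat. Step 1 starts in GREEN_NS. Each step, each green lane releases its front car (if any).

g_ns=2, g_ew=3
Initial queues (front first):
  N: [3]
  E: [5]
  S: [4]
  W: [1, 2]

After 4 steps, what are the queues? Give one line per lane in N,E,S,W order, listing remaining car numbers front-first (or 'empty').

Step 1 [NS]: N:car3-GO,E:wait,S:car4-GO,W:wait | queues: N=0 E=1 S=0 W=2
Step 2 [NS]: N:empty,E:wait,S:empty,W:wait | queues: N=0 E=1 S=0 W=2
Step 3 [EW]: N:wait,E:car5-GO,S:wait,W:car1-GO | queues: N=0 E=0 S=0 W=1
Step 4 [EW]: N:wait,E:empty,S:wait,W:car2-GO | queues: N=0 E=0 S=0 W=0

N: empty
E: empty
S: empty
W: empty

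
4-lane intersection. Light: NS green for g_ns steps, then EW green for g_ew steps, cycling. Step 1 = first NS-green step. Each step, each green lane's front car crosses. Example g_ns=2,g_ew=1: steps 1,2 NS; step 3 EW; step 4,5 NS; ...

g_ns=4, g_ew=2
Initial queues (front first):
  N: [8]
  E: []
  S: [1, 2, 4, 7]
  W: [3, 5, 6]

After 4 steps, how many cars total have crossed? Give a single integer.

Step 1 [NS]: N:car8-GO,E:wait,S:car1-GO,W:wait | queues: N=0 E=0 S=3 W=3
Step 2 [NS]: N:empty,E:wait,S:car2-GO,W:wait | queues: N=0 E=0 S=2 W=3
Step 3 [NS]: N:empty,E:wait,S:car4-GO,W:wait | queues: N=0 E=0 S=1 W=3
Step 4 [NS]: N:empty,E:wait,S:car7-GO,W:wait | queues: N=0 E=0 S=0 W=3
Cars crossed by step 4: 5

Answer: 5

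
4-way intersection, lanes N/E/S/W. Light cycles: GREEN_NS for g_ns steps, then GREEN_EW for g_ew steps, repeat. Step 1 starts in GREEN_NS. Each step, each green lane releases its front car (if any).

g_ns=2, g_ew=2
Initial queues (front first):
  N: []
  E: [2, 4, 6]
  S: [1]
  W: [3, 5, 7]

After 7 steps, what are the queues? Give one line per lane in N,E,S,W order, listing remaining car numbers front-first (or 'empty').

Step 1 [NS]: N:empty,E:wait,S:car1-GO,W:wait | queues: N=0 E=3 S=0 W=3
Step 2 [NS]: N:empty,E:wait,S:empty,W:wait | queues: N=0 E=3 S=0 W=3
Step 3 [EW]: N:wait,E:car2-GO,S:wait,W:car3-GO | queues: N=0 E=2 S=0 W=2
Step 4 [EW]: N:wait,E:car4-GO,S:wait,W:car5-GO | queues: N=0 E=1 S=0 W=1
Step 5 [NS]: N:empty,E:wait,S:empty,W:wait | queues: N=0 E=1 S=0 W=1
Step 6 [NS]: N:empty,E:wait,S:empty,W:wait | queues: N=0 E=1 S=0 W=1
Step 7 [EW]: N:wait,E:car6-GO,S:wait,W:car7-GO | queues: N=0 E=0 S=0 W=0

N: empty
E: empty
S: empty
W: empty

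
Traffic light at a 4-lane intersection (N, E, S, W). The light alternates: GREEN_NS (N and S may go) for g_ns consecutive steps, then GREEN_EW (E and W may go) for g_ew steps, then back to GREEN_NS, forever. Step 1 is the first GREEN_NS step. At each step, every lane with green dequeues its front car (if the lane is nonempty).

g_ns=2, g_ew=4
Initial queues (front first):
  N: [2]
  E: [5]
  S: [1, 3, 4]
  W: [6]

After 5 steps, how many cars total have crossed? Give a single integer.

Answer: 5

Derivation:
Step 1 [NS]: N:car2-GO,E:wait,S:car1-GO,W:wait | queues: N=0 E=1 S=2 W=1
Step 2 [NS]: N:empty,E:wait,S:car3-GO,W:wait | queues: N=0 E=1 S=1 W=1
Step 3 [EW]: N:wait,E:car5-GO,S:wait,W:car6-GO | queues: N=0 E=0 S=1 W=0
Step 4 [EW]: N:wait,E:empty,S:wait,W:empty | queues: N=0 E=0 S=1 W=0
Step 5 [EW]: N:wait,E:empty,S:wait,W:empty | queues: N=0 E=0 S=1 W=0
Cars crossed by step 5: 5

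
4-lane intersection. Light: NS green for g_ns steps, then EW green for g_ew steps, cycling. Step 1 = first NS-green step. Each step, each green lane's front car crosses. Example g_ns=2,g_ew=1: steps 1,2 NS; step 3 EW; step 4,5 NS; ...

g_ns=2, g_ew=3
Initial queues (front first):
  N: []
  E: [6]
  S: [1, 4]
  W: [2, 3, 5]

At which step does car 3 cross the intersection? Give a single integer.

Step 1 [NS]: N:empty,E:wait,S:car1-GO,W:wait | queues: N=0 E=1 S=1 W=3
Step 2 [NS]: N:empty,E:wait,S:car4-GO,W:wait | queues: N=0 E=1 S=0 W=3
Step 3 [EW]: N:wait,E:car6-GO,S:wait,W:car2-GO | queues: N=0 E=0 S=0 W=2
Step 4 [EW]: N:wait,E:empty,S:wait,W:car3-GO | queues: N=0 E=0 S=0 W=1
Step 5 [EW]: N:wait,E:empty,S:wait,W:car5-GO | queues: N=0 E=0 S=0 W=0
Car 3 crosses at step 4

4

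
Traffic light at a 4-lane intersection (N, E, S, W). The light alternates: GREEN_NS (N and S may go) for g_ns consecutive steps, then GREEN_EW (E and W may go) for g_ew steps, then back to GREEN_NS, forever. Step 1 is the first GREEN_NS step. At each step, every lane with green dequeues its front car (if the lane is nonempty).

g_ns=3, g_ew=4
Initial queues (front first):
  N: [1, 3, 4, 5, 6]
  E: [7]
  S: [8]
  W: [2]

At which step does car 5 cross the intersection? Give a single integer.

Step 1 [NS]: N:car1-GO,E:wait,S:car8-GO,W:wait | queues: N=4 E=1 S=0 W=1
Step 2 [NS]: N:car3-GO,E:wait,S:empty,W:wait | queues: N=3 E=1 S=0 W=1
Step 3 [NS]: N:car4-GO,E:wait,S:empty,W:wait | queues: N=2 E=1 S=0 W=1
Step 4 [EW]: N:wait,E:car7-GO,S:wait,W:car2-GO | queues: N=2 E=0 S=0 W=0
Step 5 [EW]: N:wait,E:empty,S:wait,W:empty | queues: N=2 E=0 S=0 W=0
Step 6 [EW]: N:wait,E:empty,S:wait,W:empty | queues: N=2 E=0 S=0 W=0
Step 7 [EW]: N:wait,E:empty,S:wait,W:empty | queues: N=2 E=0 S=0 W=0
Step 8 [NS]: N:car5-GO,E:wait,S:empty,W:wait | queues: N=1 E=0 S=0 W=0
Step 9 [NS]: N:car6-GO,E:wait,S:empty,W:wait | queues: N=0 E=0 S=0 W=0
Car 5 crosses at step 8

8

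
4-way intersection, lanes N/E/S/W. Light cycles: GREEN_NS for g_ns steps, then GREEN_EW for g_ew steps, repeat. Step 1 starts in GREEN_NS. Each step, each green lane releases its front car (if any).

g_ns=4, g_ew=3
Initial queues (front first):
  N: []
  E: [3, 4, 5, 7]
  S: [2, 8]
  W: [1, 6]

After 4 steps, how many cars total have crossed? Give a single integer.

Answer: 2

Derivation:
Step 1 [NS]: N:empty,E:wait,S:car2-GO,W:wait | queues: N=0 E=4 S=1 W=2
Step 2 [NS]: N:empty,E:wait,S:car8-GO,W:wait | queues: N=0 E=4 S=0 W=2
Step 3 [NS]: N:empty,E:wait,S:empty,W:wait | queues: N=0 E=4 S=0 W=2
Step 4 [NS]: N:empty,E:wait,S:empty,W:wait | queues: N=0 E=4 S=0 W=2
Cars crossed by step 4: 2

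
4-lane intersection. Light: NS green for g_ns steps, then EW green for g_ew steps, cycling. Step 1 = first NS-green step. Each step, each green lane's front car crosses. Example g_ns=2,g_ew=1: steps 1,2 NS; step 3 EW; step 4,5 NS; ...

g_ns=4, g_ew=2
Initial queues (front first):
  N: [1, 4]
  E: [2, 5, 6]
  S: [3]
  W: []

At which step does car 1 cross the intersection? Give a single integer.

Step 1 [NS]: N:car1-GO,E:wait,S:car3-GO,W:wait | queues: N=1 E=3 S=0 W=0
Step 2 [NS]: N:car4-GO,E:wait,S:empty,W:wait | queues: N=0 E=3 S=0 W=0
Step 3 [NS]: N:empty,E:wait,S:empty,W:wait | queues: N=0 E=3 S=0 W=0
Step 4 [NS]: N:empty,E:wait,S:empty,W:wait | queues: N=0 E=3 S=0 W=0
Step 5 [EW]: N:wait,E:car2-GO,S:wait,W:empty | queues: N=0 E=2 S=0 W=0
Step 6 [EW]: N:wait,E:car5-GO,S:wait,W:empty | queues: N=0 E=1 S=0 W=0
Step 7 [NS]: N:empty,E:wait,S:empty,W:wait | queues: N=0 E=1 S=0 W=0
Step 8 [NS]: N:empty,E:wait,S:empty,W:wait | queues: N=0 E=1 S=0 W=0
Step 9 [NS]: N:empty,E:wait,S:empty,W:wait | queues: N=0 E=1 S=0 W=0
Step 10 [NS]: N:empty,E:wait,S:empty,W:wait | queues: N=0 E=1 S=0 W=0
Step 11 [EW]: N:wait,E:car6-GO,S:wait,W:empty | queues: N=0 E=0 S=0 W=0
Car 1 crosses at step 1

1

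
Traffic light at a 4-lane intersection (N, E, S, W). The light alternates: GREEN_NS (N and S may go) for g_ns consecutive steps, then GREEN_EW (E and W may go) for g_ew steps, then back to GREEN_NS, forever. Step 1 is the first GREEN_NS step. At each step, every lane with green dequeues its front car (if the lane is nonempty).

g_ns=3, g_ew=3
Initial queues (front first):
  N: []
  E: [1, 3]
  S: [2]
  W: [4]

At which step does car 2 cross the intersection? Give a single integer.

Step 1 [NS]: N:empty,E:wait,S:car2-GO,W:wait | queues: N=0 E=2 S=0 W=1
Step 2 [NS]: N:empty,E:wait,S:empty,W:wait | queues: N=0 E=2 S=0 W=1
Step 3 [NS]: N:empty,E:wait,S:empty,W:wait | queues: N=0 E=2 S=0 W=1
Step 4 [EW]: N:wait,E:car1-GO,S:wait,W:car4-GO | queues: N=0 E=1 S=0 W=0
Step 5 [EW]: N:wait,E:car3-GO,S:wait,W:empty | queues: N=0 E=0 S=0 W=0
Car 2 crosses at step 1

1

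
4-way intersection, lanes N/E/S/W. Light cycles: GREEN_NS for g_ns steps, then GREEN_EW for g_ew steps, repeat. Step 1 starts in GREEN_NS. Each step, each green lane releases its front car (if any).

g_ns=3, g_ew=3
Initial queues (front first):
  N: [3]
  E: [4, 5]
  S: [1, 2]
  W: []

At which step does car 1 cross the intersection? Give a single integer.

Step 1 [NS]: N:car3-GO,E:wait,S:car1-GO,W:wait | queues: N=0 E=2 S=1 W=0
Step 2 [NS]: N:empty,E:wait,S:car2-GO,W:wait | queues: N=0 E=2 S=0 W=0
Step 3 [NS]: N:empty,E:wait,S:empty,W:wait | queues: N=0 E=2 S=0 W=0
Step 4 [EW]: N:wait,E:car4-GO,S:wait,W:empty | queues: N=0 E=1 S=0 W=0
Step 5 [EW]: N:wait,E:car5-GO,S:wait,W:empty | queues: N=0 E=0 S=0 W=0
Car 1 crosses at step 1

1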